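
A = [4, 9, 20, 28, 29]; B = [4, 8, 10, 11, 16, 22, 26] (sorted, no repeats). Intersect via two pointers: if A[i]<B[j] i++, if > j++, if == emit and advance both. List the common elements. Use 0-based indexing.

i=0 j=0: 4==4 emit, i++,j++
i=1 j=1: 9>8, j++
i=1 j=2: 9<10, i++
i=2 j=2: 20>10, j++
i=2 j=3: 20>11, j++
i=2 j=4: 20>16, j++
i=2 j=5: 20<22, i++
i=3 j=5: 28>22, j++
i=3 j=6: 28>26, j++

intersection = [4]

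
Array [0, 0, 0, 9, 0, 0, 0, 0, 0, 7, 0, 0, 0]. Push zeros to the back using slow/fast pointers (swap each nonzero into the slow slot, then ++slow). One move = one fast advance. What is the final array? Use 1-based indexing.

[9, 7, 0, 0, 0, 0, 0, 0, 0, 0, 0, 0, 0]

slow=1 fast=1: a[fast]=0, fast++
slow=1 fast=2: a[fast]=0, fast++
slow=1 fast=3: a[fast]=0, fast++
slow=1 fast=4: a[fast]=9≠0 swap→a[1]=9, slow++,fast++
slow=2 fast=5: a[fast]=0, fast++
slow=2 fast=6: a[fast]=0, fast++
slow=2 fast=7: a[fast]=0, fast++
slow=2 fast=8: a[fast]=0, fast++
slow=2 fast=9: a[fast]=0, fast++
slow=2 fast=10: a[fast]=7≠0 swap→a[2]=7, slow++,fast++
slow=3 fast=11: a[fast]=0, fast++
slow=3 fast=12: a[fast]=0, fast++
slow=3 fast=13: a[fast]=0, fast++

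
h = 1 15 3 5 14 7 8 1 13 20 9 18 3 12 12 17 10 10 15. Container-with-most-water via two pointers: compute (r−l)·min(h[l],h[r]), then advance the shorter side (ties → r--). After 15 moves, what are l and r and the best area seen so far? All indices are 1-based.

l=10, r=13, best area=255

[1,19] min(1,15)*18=18 best=18 * → l++
[2,19] min(15,15)*17=255 best=255 * → r--
[2,18] min(15,10)*16=160 best=255 → r--
[2,17] min(15,10)*15=150 best=255 → r--
[2,16] min(15,17)*14=210 best=255 → l++
[3,16] min(3,17)*13=39 best=255 → l++
[4,16] min(5,17)*12=60 best=255 → l++
[5,16] min(14,17)*11=154 best=255 → l++
[6,16] min(7,17)*10=70 best=255 → l++
[7,16] min(8,17)*9=72 best=255 → l++
[8,16] min(1,17)*8=8 best=255 → l++
[9,16] min(13,17)*7=91 best=255 → l++
[10,16] min(20,17)*6=102 best=255 → r--
[10,15] min(20,12)*5=60 best=255 → r--
[10,14] min(20,12)*4=48 best=255 → r--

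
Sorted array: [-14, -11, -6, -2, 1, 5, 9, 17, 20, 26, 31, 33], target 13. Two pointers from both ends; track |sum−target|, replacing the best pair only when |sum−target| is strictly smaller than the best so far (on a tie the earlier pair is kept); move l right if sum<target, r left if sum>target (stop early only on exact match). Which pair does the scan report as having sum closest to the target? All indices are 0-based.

pair (-14, 26) with sum 12 (|Δ|=1)

l=0 r=11: -14+33=19 d=6 *, r--
l=0 r=10: -14+31=17 d=4 *, r--
l=0 r=9: -14+26=12 d=1 *, l++
l=1 r=9: -11+26=15 d=2, r--
l=1 r=8: -11+20=9 d=4, l++
l=2 r=8: -6+20=14 d=1, r--
l=2 r=7: -6+17=11 d=2, l++
l=3 r=7: -2+17=15 d=2, r--
l=3 r=6: -2+9=7 d=6, l++
l=4 r=6: 1+9=10 d=3, l++
l=5 r=6: 5+9=14 d=1, r--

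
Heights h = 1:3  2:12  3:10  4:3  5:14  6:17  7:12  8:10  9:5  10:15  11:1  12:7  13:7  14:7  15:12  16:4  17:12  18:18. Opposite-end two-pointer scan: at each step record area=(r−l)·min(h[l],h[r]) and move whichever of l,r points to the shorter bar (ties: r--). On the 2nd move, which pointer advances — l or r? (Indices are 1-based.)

l=1 r=18: min(3,18)*17=51 best=51 *, l++
l=2 r=18: min(12,18)*16=192 best=192 *, l++

l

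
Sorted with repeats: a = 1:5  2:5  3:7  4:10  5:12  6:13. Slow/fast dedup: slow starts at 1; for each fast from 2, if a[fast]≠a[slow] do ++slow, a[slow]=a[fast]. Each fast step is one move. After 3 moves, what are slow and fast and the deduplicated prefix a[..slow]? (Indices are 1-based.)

slow=3, fast=5, prefix=[5, 7, 10]

slow=1 fast=2: a[fast]=5=a[slow] dup, fast++
slow=1 fast=3: a[fast]=7≠a[slow]=5 write a[2]=7, slow++,fast++
slow=2 fast=4: a[fast]=10≠a[slow]=7 write a[3]=10, slow++,fast++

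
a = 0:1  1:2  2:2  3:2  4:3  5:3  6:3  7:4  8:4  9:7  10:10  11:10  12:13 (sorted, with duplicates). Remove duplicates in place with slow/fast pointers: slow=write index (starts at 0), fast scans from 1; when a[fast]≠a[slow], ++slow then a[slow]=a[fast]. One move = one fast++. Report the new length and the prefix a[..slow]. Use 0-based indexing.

slow=0 fast=1: a[fast]=2≠a[slow]=1 write a[1]=2, slow++,fast++
slow=1 fast=2: a[fast]=2=a[slow] dup, fast++
slow=1 fast=3: a[fast]=2=a[slow] dup, fast++
slow=1 fast=4: a[fast]=3≠a[slow]=2 write a[2]=3, slow++,fast++
slow=2 fast=5: a[fast]=3=a[slow] dup, fast++
slow=2 fast=6: a[fast]=3=a[slow] dup, fast++
slow=2 fast=7: a[fast]=4≠a[slow]=3 write a[3]=4, slow++,fast++
slow=3 fast=8: a[fast]=4=a[slow] dup, fast++
slow=3 fast=9: a[fast]=7≠a[slow]=4 write a[4]=7, slow++,fast++
slow=4 fast=10: a[fast]=10≠a[slow]=7 write a[5]=10, slow++,fast++
slow=5 fast=11: a[fast]=10=a[slow] dup, fast++
slow=5 fast=12: a[fast]=13≠a[slow]=10 write a[6]=13, slow++,fast++

length 7; prefix = [1, 2, 3, 4, 7, 10, 13]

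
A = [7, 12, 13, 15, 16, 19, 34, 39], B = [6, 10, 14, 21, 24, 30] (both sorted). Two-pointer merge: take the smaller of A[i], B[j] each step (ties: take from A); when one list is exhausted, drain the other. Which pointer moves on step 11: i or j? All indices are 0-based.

i=0 j=0: A[i]=7>B[j]=6 take 6, j++
i=0 j=1: A[i]=7<=B[j]=10 take 7, i++
i=1 j=1: A[i]=12>B[j]=10 take 10, j++
i=1 j=2: A[i]=12<=B[j]=14 take 12, i++
i=2 j=2: A[i]=13<=B[j]=14 take 13, i++
i=3 j=2: A[i]=15>B[j]=14 take 14, j++
i=3 j=3: A[i]=15<=B[j]=21 take 15, i++
i=4 j=3: A[i]=16<=B[j]=21 take 16, i++
i=5 j=3: A[i]=19<=B[j]=21 take 19, i++
i=6 j=3: A[i]=34>B[j]=21 take 21, j++
i=6 j=4: A[i]=34>B[j]=24 take 24, j++

j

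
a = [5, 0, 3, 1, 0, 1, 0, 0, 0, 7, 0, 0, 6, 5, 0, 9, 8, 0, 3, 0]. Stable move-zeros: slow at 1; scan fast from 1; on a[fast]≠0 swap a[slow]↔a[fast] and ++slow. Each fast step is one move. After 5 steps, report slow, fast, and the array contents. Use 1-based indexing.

slow=1 fast=1: a[fast]=5≠0 swap→a[1]=5, slow++,fast++
slow=2 fast=2: a[fast]=0, fast++
slow=2 fast=3: a[fast]=3≠0 swap→a[2]=3, slow++,fast++
slow=3 fast=4: a[fast]=1≠0 swap→a[3]=1, slow++,fast++
slow=4 fast=5: a[fast]=0, fast++

slow=4, fast=6, a=[5, 3, 1, 0, 0, 1, 0, 0, 0, 7, 0, 0, 6, 5, 0, 9, 8, 0, 3, 0]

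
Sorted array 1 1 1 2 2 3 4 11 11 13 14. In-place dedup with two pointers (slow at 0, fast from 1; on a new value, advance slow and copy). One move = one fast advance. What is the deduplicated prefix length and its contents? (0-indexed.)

length 7; prefix = [1, 2, 3, 4, 11, 13, 14]

slow=0 fast=1: a[fast]=1=a[slow] dup, fast++
slow=0 fast=2: a[fast]=1=a[slow] dup, fast++
slow=0 fast=3: a[fast]=2≠a[slow]=1 write a[1]=2, slow++,fast++
slow=1 fast=4: a[fast]=2=a[slow] dup, fast++
slow=1 fast=5: a[fast]=3≠a[slow]=2 write a[2]=3, slow++,fast++
slow=2 fast=6: a[fast]=4≠a[slow]=3 write a[3]=4, slow++,fast++
slow=3 fast=7: a[fast]=11≠a[slow]=4 write a[4]=11, slow++,fast++
slow=4 fast=8: a[fast]=11=a[slow] dup, fast++
slow=4 fast=9: a[fast]=13≠a[slow]=11 write a[5]=13, slow++,fast++
slow=5 fast=10: a[fast]=14≠a[slow]=13 write a[6]=14, slow++,fast++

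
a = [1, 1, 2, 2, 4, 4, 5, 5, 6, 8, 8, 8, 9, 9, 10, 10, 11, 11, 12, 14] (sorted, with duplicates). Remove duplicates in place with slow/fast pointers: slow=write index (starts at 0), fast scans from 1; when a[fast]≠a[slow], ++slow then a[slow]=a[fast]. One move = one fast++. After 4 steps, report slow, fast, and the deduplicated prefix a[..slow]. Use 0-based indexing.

(s=0,f=1) a[fast]=1=a[slow] dup → fast++
(s=0,f=2) a[fast]=2≠a[slow]=1 write a[1]=2 → slow++,fast++
(s=1,f=3) a[fast]=2=a[slow] dup → fast++
(s=1,f=4) a[fast]=4≠a[slow]=2 write a[2]=4 → slow++,fast++

slow=2, fast=5, prefix=[1, 2, 4]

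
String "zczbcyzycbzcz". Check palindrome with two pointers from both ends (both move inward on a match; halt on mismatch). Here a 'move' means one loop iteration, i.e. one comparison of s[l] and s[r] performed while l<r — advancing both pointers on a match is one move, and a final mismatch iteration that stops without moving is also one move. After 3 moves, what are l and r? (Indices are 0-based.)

l=3, r=9

[0,12] 'z'=='z' → l++,r--
[1,11] 'c'=='c' → l++,r--
[2,10] 'z'=='z' → l++,r--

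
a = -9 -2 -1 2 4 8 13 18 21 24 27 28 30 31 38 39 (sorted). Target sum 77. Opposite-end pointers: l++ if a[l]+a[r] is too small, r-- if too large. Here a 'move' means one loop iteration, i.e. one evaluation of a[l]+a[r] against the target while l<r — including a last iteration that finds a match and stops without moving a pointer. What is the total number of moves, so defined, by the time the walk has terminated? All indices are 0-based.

[0,15] -9+39=30 <77 → l++
[1,15] -2+39=37 <77 → l++
[2,15] -1+39=38 <77 → l++
[3,15] 2+39=41 <77 → l++
[4,15] 4+39=43 <77 → l++
[5,15] 8+39=47 <77 → l++
[6,15] 13+39=52 <77 → l++
[7,15] 18+39=57 <77 → l++
[8,15] 21+39=60 <77 → l++
[9,15] 24+39=63 <77 → l++
[10,15] 27+39=66 <77 → l++
[11,15] 28+39=67 <77 → l++
[12,15] 30+39=69 <77 → l++
[13,15] 31+39=70 <77 → l++
[14,15] 38+39=77 → found

15 moves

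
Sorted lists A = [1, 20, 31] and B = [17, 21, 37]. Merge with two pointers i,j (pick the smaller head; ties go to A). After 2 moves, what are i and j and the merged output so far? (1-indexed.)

i=2, j=2, merged so far=[1, 17]

[i=1,j=1] A[i]=1<=B[j]=17 take 1 → i++
[i=2,j=1] A[i]=20>B[j]=17 take 17 → j++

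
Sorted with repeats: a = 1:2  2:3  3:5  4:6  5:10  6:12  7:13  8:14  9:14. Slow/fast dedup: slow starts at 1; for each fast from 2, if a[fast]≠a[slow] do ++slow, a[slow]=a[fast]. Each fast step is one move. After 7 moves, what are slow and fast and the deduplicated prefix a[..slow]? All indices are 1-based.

(s=1,f=2) a[fast]=3≠a[slow]=2 write a[2]=3 → slow++,fast++
(s=2,f=3) a[fast]=5≠a[slow]=3 write a[3]=5 → slow++,fast++
(s=3,f=4) a[fast]=6≠a[slow]=5 write a[4]=6 → slow++,fast++
(s=4,f=5) a[fast]=10≠a[slow]=6 write a[5]=10 → slow++,fast++
(s=5,f=6) a[fast]=12≠a[slow]=10 write a[6]=12 → slow++,fast++
(s=6,f=7) a[fast]=13≠a[slow]=12 write a[7]=13 → slow++,fast++
(s=7,f=8) a[fast]=14≠a[slow]=13 write a[8]=14 → slow++,fast++

slow=8, fast=9, prefix=[2, 3, 5, 6, 10, 12, 13, 14]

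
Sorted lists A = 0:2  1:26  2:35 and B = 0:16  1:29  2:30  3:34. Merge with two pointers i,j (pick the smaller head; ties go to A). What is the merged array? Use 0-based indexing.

i=0 j=0: A[i]=2<=B[j]=16 take 2, i++
i=1 j=0: A[i]=26>B[j]=16 take 16, j++
i=1 j=1: A[i]=26<=B[j]=29 take 26, i++
i=2 j=1: A[i]=35>B[j]=29 take 29, j++
i=2 j=2: A[i]=35>B[j]=30 take 30, j++
i=2 j=3: A[i]=35>B[j]=34 take 34, j++
i=2 j=4: B done, take A[i]=35, i++

[2, 16, 26, 29, 30, 34, 35]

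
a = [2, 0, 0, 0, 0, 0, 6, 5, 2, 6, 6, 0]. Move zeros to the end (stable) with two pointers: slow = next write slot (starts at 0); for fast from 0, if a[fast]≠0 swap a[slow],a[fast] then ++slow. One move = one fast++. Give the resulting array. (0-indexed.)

[2, 6, 5, 2, 6, 6, 0, 0, 0, 0, 0, 0]

(s=0,f=0) a[fast]=2≠0 swap→a[0]=2 → slow++,fast++
(s=1,f=1) a[fast]=0 → fast++
(s=1,f=2) a[fast]=0 → fast++
(s=1,f=3) a[fast]=0 → fast++
(s=1,f=4) a[fast]=0 → fast++
(s=1,f=5) a[fast]=0 → fast++
(s=1,f=6) a[fast]=6≠0 swap→a[1]=6 → slow++,fast++
(s=2,f=7) a[fast]=5≠0 swap→a[2]=5 → slow++,fast++
(s=3,f=8) a[fast]=2≠0 swap→a[3]=2 → slow++,fast++
(s=4,f=9) a[fast]=6≠0 swap→a[4]=6 → slow++,fast++
(s=5,f=10) a[fast]=6≠0 swap→a[5]=6 → slow++,fast++
(s=6,f=11) a[fast]=0 → fast++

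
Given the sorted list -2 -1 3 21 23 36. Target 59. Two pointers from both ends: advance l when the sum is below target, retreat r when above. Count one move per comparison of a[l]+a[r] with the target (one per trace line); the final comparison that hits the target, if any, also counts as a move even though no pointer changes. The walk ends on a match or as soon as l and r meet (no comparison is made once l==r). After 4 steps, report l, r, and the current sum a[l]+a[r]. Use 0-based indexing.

l=4, r=5, sum=59

[0,5] -2+36=34 <59 → l++
[1,5] -1+36=35 <59 → l++
[2,5] 3+36=39 <59 → l++
[3,5] 21+36=57 <59 → l++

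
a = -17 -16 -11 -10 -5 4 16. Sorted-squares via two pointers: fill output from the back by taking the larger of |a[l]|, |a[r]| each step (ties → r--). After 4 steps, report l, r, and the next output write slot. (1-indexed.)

l=1 r=7: |-17|>|16| out[7]=289, l++
l=2 r=7: |-16|<=|16| out[6]=256, r--
l=2 r=6: |-16|>|4| out[5]=256, l++
l=3 r=6: |-11|>|4| out[4]=121, l++

l=4, r=6, next write slot=3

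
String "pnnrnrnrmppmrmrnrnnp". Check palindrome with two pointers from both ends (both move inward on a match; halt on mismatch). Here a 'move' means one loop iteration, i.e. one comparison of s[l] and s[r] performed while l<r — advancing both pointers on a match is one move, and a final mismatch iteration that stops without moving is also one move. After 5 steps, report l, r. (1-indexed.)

[1,20] 'p'=='p' → l++,r--
[2,19] 'n'=='n' → l++,r--
[3,18] 'n'=='n' → l++,r--
[4,17] 'r'=='r' → l++,r--
[5,16] 'n'=='n' → l++,r--

l=6, r=15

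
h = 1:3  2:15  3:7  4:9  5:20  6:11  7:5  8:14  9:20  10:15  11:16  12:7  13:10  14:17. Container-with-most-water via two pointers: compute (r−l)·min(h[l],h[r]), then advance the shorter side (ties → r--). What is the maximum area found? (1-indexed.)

max area = 180

[1,14] min(3,17)*13=39 best=39 * → l++
[2,14] min(15,17)*12=180 best=180 * → l++
[3,14] min(7,17)*11=77 best=180 → l++
[4,14] min(9,17)*10=90 best=180 → l++
[5,14] min(20,17)*9=153 best=180 → r--
[5,13] min(20,10)*8=80 best=180 → r--
[5,12] min(20,7)*7=49 best=180 → r--
[5,11] min(20,16)*6=96 best=180 → r--
[5,10] min(20,15)*5=75 best=180 → r--
[5,9] min(20,20)*4=80 best=180 → r--
[5,8] min(20,14)*3=42 best=180 → r--
[5,7] min(20,5)*2=10 best=180 → r--
[5,6] min(20,11)*1=11 best=180 → r--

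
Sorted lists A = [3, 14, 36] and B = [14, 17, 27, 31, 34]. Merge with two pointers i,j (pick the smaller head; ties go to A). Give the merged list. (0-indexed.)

[3, 14, 14, 17, 27, 31, 34, 36]

i=0 j=0: A[i]=3<=B[j]=14 take 3, i++
i=1 j=0: A[i]=14<=B[j]=14 take 14, i++
i=2 j=0: A[i]=36>B[j]=14 take 14, j++
i=2 j=1: A[i]=36>B[j]=17 take 17, j++
i=2 j=2: A[i]=36>B[j]=27 take 27, j++
i=2 j=3: A[i]=36>B[j]=31 take 31, j++
i=2 j=4: A[i]=36>B[j]=34 take 34, j++
i=2 j=5: B done, take A[i]=36, i++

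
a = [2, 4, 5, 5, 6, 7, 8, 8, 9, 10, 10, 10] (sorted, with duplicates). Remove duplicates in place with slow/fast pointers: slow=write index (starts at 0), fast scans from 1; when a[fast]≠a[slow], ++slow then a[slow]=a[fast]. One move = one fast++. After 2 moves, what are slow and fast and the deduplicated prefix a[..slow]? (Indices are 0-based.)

(s=0,f=1) a[fast]=4≠a[slow]=2 write a[1]=4 → slow++,fast++
(s=1,f=2) a[fast]=5≠a[slow]=4 write a[2]=5 → slow++,fast++

slow=2, fast=3, prefix=[2, 4, 5]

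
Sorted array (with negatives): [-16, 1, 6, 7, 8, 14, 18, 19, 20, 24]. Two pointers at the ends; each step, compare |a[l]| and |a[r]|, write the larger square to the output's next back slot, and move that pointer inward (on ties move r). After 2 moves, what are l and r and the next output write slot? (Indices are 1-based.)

[1,10] |-16|<=|24| out[10]=576 → r--
[1,9] |-16|<=|20| out[9]=400 → r--

l=1, r=8, next write slot=8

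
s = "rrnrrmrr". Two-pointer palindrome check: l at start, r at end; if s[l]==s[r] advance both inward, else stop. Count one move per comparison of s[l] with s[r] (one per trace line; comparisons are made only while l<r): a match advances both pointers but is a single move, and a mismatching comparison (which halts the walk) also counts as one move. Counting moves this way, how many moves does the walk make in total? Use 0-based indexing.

[0,7] 'r'=='r' → l++,r--
[1,6] 'r'=='r' → l++,r--
[2,5] 'n'!='m' → stop

3 moves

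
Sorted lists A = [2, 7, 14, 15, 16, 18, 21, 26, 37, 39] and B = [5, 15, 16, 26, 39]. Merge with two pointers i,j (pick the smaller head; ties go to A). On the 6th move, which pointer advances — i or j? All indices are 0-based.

j

[i=0,j=0] A[i]=2<=B[j]=5 take 2 → i++
[i=1,j=0] A[i]=7>B[j]=5 take 5 → j++
[i=1,j=1] A[i]=7<=B[j]=15 take 7 → i++
[i=2,j=1] A[i]=14<=B[j]=15 take 14 → i++
[i=3,j=1] A[i]=15<=B[j]=15 take 15 → i++
[i=4,j=1] A[i]=16>B[j]=15 take 15 → j++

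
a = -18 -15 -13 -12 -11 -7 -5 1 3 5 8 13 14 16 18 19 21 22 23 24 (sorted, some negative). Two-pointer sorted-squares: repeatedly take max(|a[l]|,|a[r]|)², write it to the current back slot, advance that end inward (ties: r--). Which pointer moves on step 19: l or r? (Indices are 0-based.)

r

[0,19] |-18|<=|24| out[19]=576 → r--
[0,18] |-18|<=|23| out[18]=529 → r--
[0,17] |-18|<=|22| out[17]=484 → r--
[0,16] |-18|<=|21| out[16]=441 → r--
[0,15] |-18|<=|19| out[15]=361 → r--
[0,14] |-18|<=|18| out[14]=324 → r--
[0,13] |-18|>|16| out[13]=324 → l++
[1,13] |-15|<=|16| out[12]=256 → r--
[1,12] |-15|>|14| out[11]=225 → l++
[2,12] |-13|<=|14| out[10]=196 → r--
[2,11] |-13|<=|13| out[9]=169 → r--
[2,10] |-13|>|8| out[8]=169 → l++
[3,10] |-12|>|8| out[7]=144 → l++
[4,10] |-11|>|8| out[6]=121 → l++
[5,10] |-7|<=|8| out[5]=64 → r--
[5,9] |-7|>|5| out[4]=49 → l++
[6,9] |-5|<=|5| out[3]=25 → r--
[6,8] |-5|>|3| out[2]=25 → l++
[7,8] |1|<=|3| out[1]=9 → r--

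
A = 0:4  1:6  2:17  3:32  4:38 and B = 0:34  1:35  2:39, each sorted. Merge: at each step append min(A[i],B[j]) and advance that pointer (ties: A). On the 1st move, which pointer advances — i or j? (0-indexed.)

[i=0,j=0] A[i]=4<=B[j]=34 take 4 → i++

i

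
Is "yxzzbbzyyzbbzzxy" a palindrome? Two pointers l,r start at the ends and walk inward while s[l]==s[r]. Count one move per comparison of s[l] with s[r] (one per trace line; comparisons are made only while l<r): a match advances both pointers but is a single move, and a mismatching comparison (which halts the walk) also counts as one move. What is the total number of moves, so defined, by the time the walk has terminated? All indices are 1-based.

l=1 r=16: 'y'=='y', l++,r--
l=2 r=15: 'x'=='x', l++,r--
l=3 r=14: 'z'=='z', l++,r--
l=4 r=13: 'z'=='z', l++,r--
l=5 r=12: 'b'=='b', l++,r--
l=6 r=11: 'b'=='b', l++,r--
l=7 r=10: 'z'=='z', l++,r--
l=8 r=9: 'y'=='y', l++,r--

8 moves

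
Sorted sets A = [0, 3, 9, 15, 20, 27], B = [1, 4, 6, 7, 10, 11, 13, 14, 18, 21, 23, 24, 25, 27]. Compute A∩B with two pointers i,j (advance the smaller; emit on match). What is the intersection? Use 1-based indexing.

[i=1,j=1] 0<1 → i++
[i=2,j=1] 3>1 → j++
[i=2,j=2] 3<4 → i++
[i=3,j=2] 9>4 → j++
[i=3,j=3] 9>6 → j++
[i=3,j=4] 9>7 → j++
[i=3,j=5] 9<10 → i++
[i=4,j=5] 15>10 → j++
[i=4,j=6] 15>11 → j++
[i=4,j=7] 15>13 → j++
[i=4,j=8] 15>14 → j++
[i=4,j=9] 15<18 → i++
[i=5,j=9] 20>18 → j++
[i=5,j=10] 20<21 → i++
[i=6,j=10] 27>21 → j++
[i=6,j=11] 27>23 → j++
[i=6,j=12] 27>24 → j++
[i=6,j=13] 27>25 → j++
[i=6,j=14] 27==27 emit → i++,j++

intersection = [27]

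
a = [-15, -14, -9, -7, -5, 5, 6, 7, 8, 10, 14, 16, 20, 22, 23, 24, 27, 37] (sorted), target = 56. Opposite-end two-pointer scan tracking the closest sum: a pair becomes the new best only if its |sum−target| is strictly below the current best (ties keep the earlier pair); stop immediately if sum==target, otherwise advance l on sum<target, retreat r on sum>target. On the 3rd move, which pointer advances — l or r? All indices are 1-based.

l

[1,18] -15+37=22 d=34 * → l++
[2,18] -14+37=23 d=33 * → l++
[3,18] -9+37=28 d=28 * → l++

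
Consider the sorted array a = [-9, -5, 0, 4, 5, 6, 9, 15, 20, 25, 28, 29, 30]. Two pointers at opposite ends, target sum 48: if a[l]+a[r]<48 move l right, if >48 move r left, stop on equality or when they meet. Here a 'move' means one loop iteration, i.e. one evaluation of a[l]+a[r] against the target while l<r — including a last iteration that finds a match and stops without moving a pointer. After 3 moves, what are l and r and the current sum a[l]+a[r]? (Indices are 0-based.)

l=0 r=12: -9+30=21 <48, l++
l=1 r=12: -5+30=25 <48, l++
l=2 r=12: 0+30=30 <48, l++

l=3, r=12, sum=34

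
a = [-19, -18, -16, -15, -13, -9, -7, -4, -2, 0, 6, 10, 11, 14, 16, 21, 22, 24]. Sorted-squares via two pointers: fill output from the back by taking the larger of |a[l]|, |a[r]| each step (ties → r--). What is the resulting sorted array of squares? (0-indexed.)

[0,17] |-19|<=|24| out[17]=576 → r--
[0,16] |-19|<=|22| out[16]=484 → r--
[0,15] |-19|<=|21| out[15]=441 → r--
[0,14] |-19|>|16| out[14]=361 → l++
[1,14] |-18|>|16| out[13]=324 → l++
[2,14] |-16|<=|16| out[12]=256 → r--
[2,13] |-16|>|14| out[11]=256 → l++
[3,13] |-15|>|14| out[10]=225 → l++
[4,13] |-13|<=|14| out[9]=196 → r--
[4,12] |-13|>|11| out[8]=169 → l++
[5,12] |-9|<=|11| out[7]=121 → r--
[5,11] |-9|<=|10| out[6]=100 → r--
[5,10] |-9|>|6| out[5]=81 → l++
[6,10] |-7|>|6| out[4]=49 → l++
[7,10] |-4|<=|6| out[3]=36 → r--
[7,9] |-4|>|0| out[2]=16 → l++
[8,9] |-2|>|0| out[1]=4 → l++
[9,9] |0|<=|0| out[0]=0 → r--

[0, 4, 16, 36, 49, 81, 100, 121, 169, 196, 225, 256, 256, 324, 361, 441, 484, 576]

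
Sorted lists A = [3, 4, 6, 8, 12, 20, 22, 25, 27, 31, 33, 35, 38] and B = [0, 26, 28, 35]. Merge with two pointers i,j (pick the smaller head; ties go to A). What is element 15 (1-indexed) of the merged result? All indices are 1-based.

merged[15] = 35

i=1 j=1: A[i]=3>B[j]=0 take 0, j++
i=1 j=2: A[i]=3<=B[j]=26 take 3, i++
i=2 j=2: A[i]=4<=B[j]=26 take 4, i++
i=3 j=2: A[i]=6<=B[j]=26 take 6, i++
i=4 j=2: A[i]=8<=B[j]=26 take 8, i++
i=5 j=2: A[i]=12<=B[j]=26 take 12, i++
i=6 j=2: A[i]=20<=B[j]=26 take 20, i++
i=7 j=2: A[i]=22<=B[j]=26 take 22, i++
i=8 j=2: A[i]=25<=B[j]=26 take 25, i++
i=9 j=2: A[i]=27>B[j]=26 take 26, j++
i=9 j=3: A[i]=27<=B[j]=28 take 27, i++
i=10 j=3: A[i]=31>B[j]=28 take 28, j++
i=10 j=4: A[i]=31<=B[j]=35 take 31, i++
i=11 j=4: A[i]=33<=B[j]=35 take 33, i++
i=12 j=4: A[i]=35<=B[j]=35 take 35, i++
i=13 j=4: A[i]=38>B[j]=35 take 35, j++
i=13 j=5: B done, take A[i]=38, i++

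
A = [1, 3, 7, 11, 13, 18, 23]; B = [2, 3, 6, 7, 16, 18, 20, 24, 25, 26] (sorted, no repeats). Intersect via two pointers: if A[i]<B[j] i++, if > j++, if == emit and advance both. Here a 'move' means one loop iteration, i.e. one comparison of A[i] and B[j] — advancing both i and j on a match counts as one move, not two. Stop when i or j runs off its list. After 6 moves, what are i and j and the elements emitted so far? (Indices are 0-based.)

i=4, j=4, emitted=[3, 7]

i=0 j=0: 1<2, i++
i=1 j=0: 3>2, j++
i=1 j=1: 3==3 emit, i++,j++
i=2 j=2: 7>6, j++
i=2 j=3: 7==7 emit, i++,j++
i=3 j=4: 11<16, i++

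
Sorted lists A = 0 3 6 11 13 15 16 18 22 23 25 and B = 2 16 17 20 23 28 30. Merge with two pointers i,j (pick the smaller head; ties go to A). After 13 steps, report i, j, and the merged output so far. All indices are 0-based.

[i=0,j=0] A[i]=0<=B[j]=2 take 0 → i++
[i=1,j=0] A[i]=3>B[j]=2 take 2 → j++
[i=1,j=1] A[i]=3<=B[j]=16 take 3 → i++
[i=2,j=1] A[i]=6<=B[j]=16 take 6 → i++
[i=3,j=1] A[i]=11<=B[j]=16 take 11 → i++
[i=4,j=1] A[i]=13<=B[j]=16 take 13 → i++
[i=5,j=1] A[i]=15<=B[j]=16 take 15 → i++
[i=6,j=1] A[i]=16<=B[j]=16 take 16 → i++
[i=7,j=1] A[i]=18>B[j]=16 take 16 → j++
[i=7,j=2] A[i]=18>B[j]=17 take 17 → j++
[i=7,j=3] A[i]=18<=B[j]=20 take 18 → i++
[i=8,j=3] A[i]=22>B[j]=20 take 20 → j++
[i=8,j=4] A[i]=22<=B[j]=23 take 22 → i++

i=9, j=4, merged so far=[0, 2, 3, 6, 11, 13, 15, 16, 16, 17, 18, 20, 22]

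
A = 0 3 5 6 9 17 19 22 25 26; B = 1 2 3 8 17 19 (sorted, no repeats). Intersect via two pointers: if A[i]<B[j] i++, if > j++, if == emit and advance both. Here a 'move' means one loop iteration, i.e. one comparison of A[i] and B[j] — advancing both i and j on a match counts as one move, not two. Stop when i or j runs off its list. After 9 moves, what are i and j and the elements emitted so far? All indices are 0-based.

i=6, j=5, emitted=[3, 17]

i=0 j=0: 0<1, i++
i=1 j=0: 3>1, j++
i=1 j=1: 3>2, j++
i=1 j=2: 3==3 emit, i++,j++
i=2 j=3: 5<8, i++
i=3 j=3: 6<8, i++
i=4 j=3: 9>8, j++
i=4 j=4: 9<17, i++
i=5 j=4: 17==17 emit, i++,j++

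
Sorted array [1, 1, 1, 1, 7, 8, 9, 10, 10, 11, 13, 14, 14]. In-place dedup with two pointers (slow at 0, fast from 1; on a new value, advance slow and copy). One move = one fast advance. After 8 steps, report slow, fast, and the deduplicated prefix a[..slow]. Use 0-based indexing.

slow=0 fast=1: a[fast]=1=a[slow] dup, fast++
slow=0 fast=2: a[fast]=1=a[slow] dup, fast++
slow=0 fast=3: a[fast]=1=a[slow] dup, fast++
slow=0 fast=4: a[fast]=7≠a[slow]=1 write a[1]=7, slow++,fast++
slow=1 fast=5: a[fast]=8≠a[slow]=7 write a[2]=8, slow++,fast++
slow=2 fast=6: a[fast]=9≠a[slow]=8 write a[3]=9, slow++,fast++
slow=3 fast=7: a[fast]=10≠a[slow]=9 write a[4]=10, slow++,fast++
slow=4 fast=8: a[fast]=10=a[slow] dup, fast++

slow=4, fast=9, prefix=[1, 7, 8, 9, 10]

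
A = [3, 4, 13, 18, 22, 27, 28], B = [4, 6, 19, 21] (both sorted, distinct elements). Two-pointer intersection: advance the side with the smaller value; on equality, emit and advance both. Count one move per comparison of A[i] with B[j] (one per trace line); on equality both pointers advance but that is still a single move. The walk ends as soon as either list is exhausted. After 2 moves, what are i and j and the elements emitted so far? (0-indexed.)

i=0 j=0: 3<4, i++
i=1 j=0: 4==4 emit, i++,j++

i=2, j=1, emitted=[4]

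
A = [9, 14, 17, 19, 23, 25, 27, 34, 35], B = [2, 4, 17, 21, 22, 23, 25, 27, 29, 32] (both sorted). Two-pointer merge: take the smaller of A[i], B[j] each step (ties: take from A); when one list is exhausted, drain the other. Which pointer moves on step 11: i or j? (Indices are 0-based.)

j

[i=0,j=0] A[i]=9>B[j]=2 take 2 → j++
[i=0,j=1] A[i]=9>B[j]=4 take 4 → j++
[i=0,j=2] A[i]=9<=B[j]=17 take 9 → i++
[i=1,j=2] A[i]=14<=B[j]=17 take 14 → i++
[i=2,j=2] A[i]=17<=B[j]=17 take 17 → i++
[i=3,j=2] A[i]=19>B[j]=17 take 17 → j++
[i=3,j=3] A[i]=19<=B[j]=21 take 19 → i++
[i=4,j=3] A[i]=23>B[j]=21 take 21 → j++
[i=4,j=4] A[i]=23>B[j]=22 take 22 → j++
[i=4,j=5] A[i]=23<=B[j]=23 take 23 → i++
[i=5,j=5] A[i]=25>B[j]=23 take 23 → j++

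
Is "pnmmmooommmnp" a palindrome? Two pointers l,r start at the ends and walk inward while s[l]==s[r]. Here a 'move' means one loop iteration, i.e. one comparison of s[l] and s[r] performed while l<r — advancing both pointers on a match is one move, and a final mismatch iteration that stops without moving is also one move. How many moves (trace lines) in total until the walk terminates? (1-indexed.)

l=1 r=13: 'p'=='p', l++,r--
l=2 r=12: 'n'=='n', l++,r--
l=3 r=11: 'm'=='m', l++,r--
l=4 r=10: 'm'=='m', l++,r--
l=5 r=9: 'm'=='m', l++,r--
l=6 r=8: 'o'=='o', l++,r--

6 moves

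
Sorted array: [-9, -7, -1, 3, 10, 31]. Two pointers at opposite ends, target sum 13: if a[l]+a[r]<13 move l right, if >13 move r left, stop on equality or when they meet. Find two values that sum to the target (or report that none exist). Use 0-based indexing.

l=0 r=5: -9+31=22 >13, r--
l=0 r=4: -9+10=1 <13, l++
l=1 r=4: -7+10=3 <13, l++
l=2 r=4: -1+10=9 <13, l++
l=3 r=4: 3+10=13, found

(3, 10)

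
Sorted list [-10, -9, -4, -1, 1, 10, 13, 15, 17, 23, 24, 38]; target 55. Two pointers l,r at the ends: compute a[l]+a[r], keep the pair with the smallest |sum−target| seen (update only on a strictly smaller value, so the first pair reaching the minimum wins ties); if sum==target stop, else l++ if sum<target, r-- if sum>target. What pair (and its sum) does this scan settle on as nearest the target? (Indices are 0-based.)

pair (17, 38) with sum 55 (|Δ|=0)

l=0 r=11: -10+38=28 d=27 *, l++
l=1 r=11: -9+38=29 d=26 *, l++
l=2 r=11: -4+38=34 d=21 *, l++
l=3 r=11: -1+38=37 d=18 *, l++
l=4 r=11: 1+38=39 d=16 *, l++
l=5 r=11: 10+38=48 d=7 *, l++
l=6 r=11: 13+38=51 d=4 *, l++
l=7 r=11: 15+38=53 d=2 *, l++
l=8 r=11: 17+38=55 d=0 *, stop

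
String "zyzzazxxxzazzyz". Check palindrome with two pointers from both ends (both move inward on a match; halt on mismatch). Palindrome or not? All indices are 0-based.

[0,14] 'z'=='z' → l++,r--
[1,13] 'y'=='y' → l++,r--
[2,12] 'z'=='z' → l++,r--
[3,11] 'z'=='z' → l++,r--
[4,10] 'a'=='a' → l++,r--
[5,9] 'z'=='z' → l++,r--
[6,8] 'x'=='x' → l++,r--

palindrome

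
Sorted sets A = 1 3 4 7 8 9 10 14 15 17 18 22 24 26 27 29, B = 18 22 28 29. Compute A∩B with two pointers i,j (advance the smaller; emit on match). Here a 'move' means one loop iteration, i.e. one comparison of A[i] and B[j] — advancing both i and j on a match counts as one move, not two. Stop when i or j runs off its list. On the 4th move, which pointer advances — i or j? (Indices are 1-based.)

[i=1,j=1] 1<18 → i++
[i=2,j=1] 3<18 → i++
[i=3,j=1] 4<18 → i++
[i=4,j=1] 7<18 → i++

i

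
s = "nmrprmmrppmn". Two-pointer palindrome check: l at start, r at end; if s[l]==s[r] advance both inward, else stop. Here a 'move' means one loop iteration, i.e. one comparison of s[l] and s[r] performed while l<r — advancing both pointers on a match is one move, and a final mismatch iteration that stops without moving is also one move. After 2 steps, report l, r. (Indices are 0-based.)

[0,11] 'n'=='n' → l++,r--
[1,10] 'm'=='m' → l++,r--

l=2, r=9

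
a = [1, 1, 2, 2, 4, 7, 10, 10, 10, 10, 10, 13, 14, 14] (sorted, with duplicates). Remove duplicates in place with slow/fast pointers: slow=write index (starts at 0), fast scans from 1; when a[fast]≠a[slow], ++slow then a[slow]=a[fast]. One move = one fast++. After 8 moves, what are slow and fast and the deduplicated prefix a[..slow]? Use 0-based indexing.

(s=0,f=1) a[fast]=1=a[slow] dup → fast++
(s=0,f=2) a[fast]=2≠a[slow]=1 write a[1]=2 → slow++,fast++
(s=1,f=3) a[fast]=2=a[slow] dup → fast++
(s=1,f=4) a[fast]=4≠a[slow]=2 write a[2]=4 → slow++,fast++
(s=2,f=5) a[fast]=7≠a[slow]=4 write a[3]=7 → slow++,fast++
(s=3,f=6) a[fast]=10≠a[slow]=7 write a[4]=10 → slow++,fast++
(s=4,f=7) a[fast]=10=a[slow] dup → fast++
(s=4,f=8) a[fast]=10=a[slow] dup → fast++

slow=4, fast=9, prefix=[1, 2, 4, 7, 10]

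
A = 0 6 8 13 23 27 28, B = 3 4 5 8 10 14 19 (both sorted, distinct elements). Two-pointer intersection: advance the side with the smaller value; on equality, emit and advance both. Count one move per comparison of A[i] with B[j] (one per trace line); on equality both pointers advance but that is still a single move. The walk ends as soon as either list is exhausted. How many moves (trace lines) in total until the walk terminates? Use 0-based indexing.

10 moves

i=0 j=0: 0<3, i++
i=1 j=0: 6>3, j++
i=1 j=1: 6>4, j++
i=1 j=2: 6>5, j++
i=1 j=3: 6<8, i++
i=2 j=3: 8==8 emit, i++,j++
i=3 j=4: 13>10, j++
i=3 j=5: 13<14, i++
i=4 j=5: 23>14, j++
i=4 j=6: 23>19, j++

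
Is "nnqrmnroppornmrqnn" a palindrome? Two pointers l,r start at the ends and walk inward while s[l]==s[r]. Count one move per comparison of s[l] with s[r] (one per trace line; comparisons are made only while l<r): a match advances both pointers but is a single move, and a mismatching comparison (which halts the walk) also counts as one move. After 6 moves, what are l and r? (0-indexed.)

l=6, r=11

l=0 r=17: 'n'=='n', l++,r--
l=1 r=16: 'n'=='n', l++,r--
l=2 r=15: 'q'=='q', l++,r--
l=3 r=14: 'r'=='r', l++,r--
l=4 r=13: 'm'=='m', l++,r--
l=5 r=12: 'n'=='n', l++,r--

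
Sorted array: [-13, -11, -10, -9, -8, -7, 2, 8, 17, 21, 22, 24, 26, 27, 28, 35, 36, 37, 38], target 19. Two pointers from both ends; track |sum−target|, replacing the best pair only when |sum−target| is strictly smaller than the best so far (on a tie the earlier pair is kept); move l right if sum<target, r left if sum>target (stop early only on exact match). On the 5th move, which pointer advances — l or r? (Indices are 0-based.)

[0,18] -13+38=25 d=6 * → r--
[0,17] -13+37=24 d=5 * → r--
[0,16] -13+36=23 d=4 * → r--
[0,15] -13+35=22 d=3 * → r--
[0,14] -13+28=15 d=4 → l++

l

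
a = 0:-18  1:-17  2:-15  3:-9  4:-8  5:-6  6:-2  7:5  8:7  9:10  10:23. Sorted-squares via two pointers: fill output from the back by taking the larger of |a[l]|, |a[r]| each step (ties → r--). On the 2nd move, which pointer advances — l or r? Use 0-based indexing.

l=0 r=10: |-18|<=|23| out[10]=529, r--
l=0 r=9: |-18|>|10| out[9]=324, l++

l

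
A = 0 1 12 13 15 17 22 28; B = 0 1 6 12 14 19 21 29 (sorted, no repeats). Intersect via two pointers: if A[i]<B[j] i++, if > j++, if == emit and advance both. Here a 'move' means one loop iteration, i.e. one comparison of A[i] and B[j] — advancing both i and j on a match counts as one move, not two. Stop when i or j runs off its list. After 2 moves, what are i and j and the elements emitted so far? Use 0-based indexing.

i=2, j=2, emitted=[0, 1]

[i=0,j=0] 0==0 emit → i++,j++
[i=1,j=1] 1==1 emit → i++,j++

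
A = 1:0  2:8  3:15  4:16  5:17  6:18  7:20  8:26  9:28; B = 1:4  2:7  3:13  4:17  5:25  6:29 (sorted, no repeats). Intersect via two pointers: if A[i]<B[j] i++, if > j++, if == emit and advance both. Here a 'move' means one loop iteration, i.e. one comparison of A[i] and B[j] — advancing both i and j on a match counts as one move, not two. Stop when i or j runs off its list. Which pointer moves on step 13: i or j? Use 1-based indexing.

i=1 j=1: 0<4, i++
i=2 j=1: 8>4, j++
i=2 j=2: 8>7, j++
i=2 j=3: 8<13, i++
i=3 j=3: 15>13, j++
i=3 j=4: 15<17, i++
i=4 j=4: 16<17, i++
i=5 j=4: 17==17 emit, i++,j++
i=6 j=5: 18<25, i++
i=7 j=5: 20<25, i++
i=8 j=5: 26>25, j++
i=8 j=6: 26<29, i++
i=9 j=6: 28<29, i++

i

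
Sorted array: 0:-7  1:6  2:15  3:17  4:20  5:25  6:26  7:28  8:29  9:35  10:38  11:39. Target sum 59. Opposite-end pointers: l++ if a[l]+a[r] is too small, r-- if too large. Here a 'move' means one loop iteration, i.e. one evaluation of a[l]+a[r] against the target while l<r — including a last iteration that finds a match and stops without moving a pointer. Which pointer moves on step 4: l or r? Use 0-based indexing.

l

[0,11] -7+39=32 <59 → l++
[1,11] 6+39=45 <59 → l++
[2,11] 15+39=54 <59 → l++
[3,11] 17+39=56 <59 → l++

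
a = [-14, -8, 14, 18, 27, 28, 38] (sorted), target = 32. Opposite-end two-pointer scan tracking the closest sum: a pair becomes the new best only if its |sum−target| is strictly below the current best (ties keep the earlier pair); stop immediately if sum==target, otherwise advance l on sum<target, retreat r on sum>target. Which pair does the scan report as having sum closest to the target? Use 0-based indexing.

l=0 r=6: -14+38=24 d=8 *, l++
l=1 r=6: -8+38=30 d=2 *, l++
l=2 r=6: 14+38=52 d=20, r--
l=2 r=5: 14+28=42 d=10, r--
l=2 r=4: 14+27=41 d=9, r--
l=2 r=3: 14+18=32 d=0 *, stop

pair (14, 18) with sum 32 (|Δ|=0)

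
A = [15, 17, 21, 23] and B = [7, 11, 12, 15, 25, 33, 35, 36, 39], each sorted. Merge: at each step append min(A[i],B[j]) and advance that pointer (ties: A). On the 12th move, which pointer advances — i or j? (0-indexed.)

[i=0,j=0] A[i]=15>B[j]=7 take 7 → j++
[i=0,j=1] A[i]=15>B[j]=11 take 11 → j++
[i=0,j=2] A[i]=15>B[j]=12 take 12 → j++
[i=0,j=3] A[i]=15<=B[j]=15 take 15 → i++
[i=1,j=3] A[i]=17>B[j]=15 take 15 → j++
[i=1,j=4] A[i]=17<=B[j]=25 take 17 → i++
[i=2,j=4] A[i]=21<=B[j]=25 take 21 → i++
[i=3,j=4] A[i]=23<=B[j]=25 take 23 → i++
[i=4,j=4] A done, take B[j]=25 → j++
[i=4,j=5] A done, take B[j]=33 → j++
[i=4,j=6] A done, take B[j]=35 → j++
[i=4,j=7] A done, take B[j]=36 → j++

j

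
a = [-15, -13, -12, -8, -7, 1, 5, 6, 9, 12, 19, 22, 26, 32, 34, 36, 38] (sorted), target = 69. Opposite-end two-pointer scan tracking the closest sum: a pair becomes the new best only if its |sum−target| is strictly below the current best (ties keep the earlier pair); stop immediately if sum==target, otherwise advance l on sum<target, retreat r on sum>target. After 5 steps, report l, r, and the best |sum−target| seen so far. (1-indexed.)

l=1 r=17: -15+38=23 d=46 *, l++
l=2 r=17: -13+38=25 d=44 *, l++
l=3 r=17: -12+38=26 d=43 *, l++
l=4 r=17: -8+38=30 d=39 *, l++
l=5 r=17: -7+38=31 d=38 *, l++

l=6, r=17, best |Δ|=38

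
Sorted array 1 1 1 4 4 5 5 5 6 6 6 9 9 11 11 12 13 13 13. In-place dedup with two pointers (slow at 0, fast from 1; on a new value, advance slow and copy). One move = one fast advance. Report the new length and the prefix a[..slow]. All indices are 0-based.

(s=0,f=1) a[fast]=1=a[slow] dup → fast++
(s=0,f=2) a[fast]=1=a[slow] dup → fast++
(s=0,f=3) a[fast]=4≠a[slow]=1 write a[1]=4 → slow++,fast++
(s=1,f=4) a[fast]=4=a[slow] dup → fast++
(s=1,f=5) a[fast]=5≠a[slow]=4 write a[2]=5 → slow++,fast++
(s=2,f=6) a[fast]=5=a[slow] dup → fast++
(s=2,f=7) a[fast]=5=a[slow] dup → fast++
(s=2,f=8) a[fast]=6≠a[slow]=5 write a[3]=6 → slow++,fast++
(s=3,f=9) a[fast]=6=a[slow] dup → fast++
(s=3,f=10) a[fast]=6=a[slow] dup → fast++
(s=3,f=11) a[fast]=9≠a[slow]=6 write a[4]=9 → slow++,fast++
(s=4,f=12) a[fast]=9=a[slow] dup → fast++
(s=4,f=13) a[fast]=11≠a[slow]=9 write a[5]=11 → slow++,fast++
(s=5,f=14) a[fast]=11=a[slow] dup → fast++
(s=5,f=15) a[fast]=12≠a[slow]=11 write a[6]=12 → slow++,fast++
(s=6,f=16) a[fast]=13≠a[slow]=12 write a[7]=13 → slow++,fast++
(s=7,f=17) a[fast]=13=a[slow] dup → fast++
(s=7,f=18) a[fast]=13=a[slow] dup → fast++

length 8; prefix = [1, 4, 5, 6, 9, 11, 12, 13]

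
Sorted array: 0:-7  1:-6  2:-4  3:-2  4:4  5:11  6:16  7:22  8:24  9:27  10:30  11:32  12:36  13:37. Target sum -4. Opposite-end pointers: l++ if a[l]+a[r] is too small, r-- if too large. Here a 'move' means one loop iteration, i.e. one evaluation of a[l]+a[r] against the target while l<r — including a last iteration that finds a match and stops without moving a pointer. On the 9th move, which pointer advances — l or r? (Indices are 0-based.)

l=0 r=13: -7+37=30 >-4, r--
l=0 r=12: -7+36=29 >-4, r--
l=0 r=11: -7+32=25 >-4, r--
l=0 r=10: -7+30=23 >-4, r--
l=0 r=9: -7+27=20 >-4, r--
l=0 r=8: -7+24=17 >-4, r--
l=0 r=7: -7+22=15 >-4, r--
l=0 r=6: -7+16=9 >-4, r--
l=0 r=5: -7+11=4 >-4, r--

r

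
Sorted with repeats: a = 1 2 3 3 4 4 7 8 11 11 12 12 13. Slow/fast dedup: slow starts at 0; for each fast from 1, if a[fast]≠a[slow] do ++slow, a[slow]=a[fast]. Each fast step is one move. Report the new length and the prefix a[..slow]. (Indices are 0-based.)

length 9; prefix = [1, 2, 3, 4, 7, 8, 11, 12, 13]

(s=0,f=1) a[fast]=2≠a[slow]=1 write a[1]=2 → slow++,fast++
(s=1,f=2) a[fast]=3≠a[slow]=2 write a[2]=3 → slow++,fast++
(s=2,f=3) a[fast]=3=a[slow] dup → fast++
(s=2,f=4) a[fast]=4≠a[slow]=3 write a[3]=4 → slow++,fast++
(s=3,f=5) a[fast]=4=a[slow] dup → fast++
(s=3,f=6) a[fast]=7≠a[slow]=4 write a[4]=7 → slow++,fast++
(s=4,f=7) a[fast]=8≠a[slow]=7 write a[5]=8 → slow++,fast++
(s=5,f=8) a[fast]=11≠a[slow]=8 write a[6]=11 → slow++,fast++
(s=6,f=9) a[fast]=11=a[slow] dup → fast++
(s=6,f=10) a[fast]=12≠a[slow]=11 write a[7]=12 → slow++,fast++
(s=7,f=11) a[fast]=12=a[slow] dup → fast++
(s=7,f=12) a[fast]=13≠a[slow]=12 write a[8]=13 → slow++,fast++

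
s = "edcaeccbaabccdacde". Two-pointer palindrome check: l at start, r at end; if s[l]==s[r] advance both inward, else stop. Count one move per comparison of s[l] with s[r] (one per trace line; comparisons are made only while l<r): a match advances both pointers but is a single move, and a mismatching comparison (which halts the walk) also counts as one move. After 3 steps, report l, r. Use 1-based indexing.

[1,18] 'e'=='e' → l++,r--
[2,17] 'd'=='d' → l++,r--
[3,16] 'c'=='c' → l++,r--

l=4, r=15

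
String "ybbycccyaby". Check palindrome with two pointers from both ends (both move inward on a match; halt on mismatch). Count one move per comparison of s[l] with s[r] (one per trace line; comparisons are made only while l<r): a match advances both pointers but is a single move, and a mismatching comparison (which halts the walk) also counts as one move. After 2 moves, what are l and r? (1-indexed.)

l=3, r=9

[1,11] 'y'=='y' → l++,r--
[2,10] 'b'=='b' → l++,r--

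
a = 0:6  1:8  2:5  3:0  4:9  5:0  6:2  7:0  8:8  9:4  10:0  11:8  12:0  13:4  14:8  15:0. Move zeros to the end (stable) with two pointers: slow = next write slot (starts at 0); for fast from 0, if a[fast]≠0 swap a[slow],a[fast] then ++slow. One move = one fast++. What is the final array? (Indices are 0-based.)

slow=0 fast=0: a[fast]=6≠0 swap→a[0]=6, slow++,fast++
slow=1 fast=1: a[fast]=8≠0 swap→a[1]=8, slow++,fast++
slow=2 fast=2: a[fast]=5≠0 swap→a[2]=5, slow++,fast++
slow=3 fast=3: a[fast]=0, fast++
slow=3 fast=4: a[fast]=9≠0 swap→a[3]=9, slow++,fast++
slow=4 fast=5: a[fast]=0, fast++
slow=4 fast=6: a[fast]=2≠0 swap→a[4]=2, slow++,fast++
slow=5 fast=7: a[fast]=0, fast++
slow=5 fast=8: a[fast]=8≠0 swap→a[5]=8, slow++,fast++
slow=6 fast=9: a[fast]=4≠0 swap→a[6]=4, slow++,fast++
slow=7 fast=10: a[fast]=0, fast++
slow=7 fast=11: a[fast]=8≠0 swap→a[7]=8, slow++,fast++
slow=8 fast=12: a[fast]=0, fast++
slow=8 fast=13: a[fast]=4≠0 swap→a[8]=4, slow++,fast++
slow=9 fast=14: a[fast]=8≠0 swap→a[9]=8, slow++,fast++
slow=10 fast=15: a[fast]=0, fast++

[6, 8, 5, 9, 2, 8, 4, 8, 4, 8, 0, 0, 0, 0, 0, 0]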